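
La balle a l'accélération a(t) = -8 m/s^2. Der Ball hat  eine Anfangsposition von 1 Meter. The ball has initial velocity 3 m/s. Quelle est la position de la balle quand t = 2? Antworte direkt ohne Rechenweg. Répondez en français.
x(2) = -9.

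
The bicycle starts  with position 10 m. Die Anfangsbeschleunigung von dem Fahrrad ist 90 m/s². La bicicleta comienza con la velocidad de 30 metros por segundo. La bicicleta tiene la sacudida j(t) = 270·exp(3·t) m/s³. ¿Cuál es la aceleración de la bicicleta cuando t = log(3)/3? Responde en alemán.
Ausgehend von dem Ruck j(t) = 270·exp(3·t), nehmen wir 1 Integral. Die Stammfunktion von dem Ruck ist die Beschleunigung. Mit a(0) = 90 erhalten wir a(t) = 90·exp(3·t). Wir haben die Beschleunigung a(t) = 90·exp(3·t). Durch Einsetzen von t = log(3)/3: a(log(3)/3) = 270.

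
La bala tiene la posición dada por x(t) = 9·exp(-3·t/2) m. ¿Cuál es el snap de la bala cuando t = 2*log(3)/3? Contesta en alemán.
Ausgehend von der Position x(t) = 9·exp(-3·t/2), nehmen wir 4 Ableitungen. Die Ableitung von der Position ergibt die Geschwindigkeit: v(t) = -27·exp(-3·t/2)/2. Durch Ableiten von der Geschwindigkeit erhalten wir die Beschleunigung: a(t) = 81·exp(-3·t/2)/4. Durch Ableiten von der Beschleunigung erhalten wir den Ruck: j(t) = -243·exp(-3·t/2)/8. Mit d/dt von j(t) finden wir s(t) = 729·exp(-3·t/2)/16. Mit s(t) = 729·exp(-3·t/2)/16 und Einsetzen von t = 2*log(3)/3, finden wir s = 243/16.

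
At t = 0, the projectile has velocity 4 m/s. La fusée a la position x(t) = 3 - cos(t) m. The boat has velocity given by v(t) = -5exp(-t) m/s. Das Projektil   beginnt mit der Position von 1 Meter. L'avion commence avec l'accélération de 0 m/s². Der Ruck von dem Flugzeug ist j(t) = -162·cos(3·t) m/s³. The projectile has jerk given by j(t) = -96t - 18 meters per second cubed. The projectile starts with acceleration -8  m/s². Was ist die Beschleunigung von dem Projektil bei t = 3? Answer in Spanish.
Partiendo de la sacudida j(t) = -96·t - 18, tomamos 1 integral. Integrando la sacudida y usando la condición inicial a(0) = -8, obtenemos a(t) = -48·t^2 - 18·t - 8. De la ecuación de la aceleración a(t) = -48·t^2 - 18·t - 8, sustituimos t = 3 para obtener a = -494.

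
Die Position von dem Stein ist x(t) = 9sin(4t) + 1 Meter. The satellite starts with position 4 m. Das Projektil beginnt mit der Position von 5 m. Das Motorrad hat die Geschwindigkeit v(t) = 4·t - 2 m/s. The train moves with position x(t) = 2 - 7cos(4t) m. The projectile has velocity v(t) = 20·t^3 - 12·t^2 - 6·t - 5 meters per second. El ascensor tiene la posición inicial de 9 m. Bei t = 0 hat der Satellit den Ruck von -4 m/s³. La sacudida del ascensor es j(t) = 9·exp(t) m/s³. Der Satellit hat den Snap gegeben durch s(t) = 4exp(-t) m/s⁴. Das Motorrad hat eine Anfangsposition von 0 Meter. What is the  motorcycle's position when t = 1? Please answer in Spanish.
Partiendo de la velocidad v(t) = 4·t - 2, tomamos 1 integral. Integrando la velocidad y usando la condición inicial x(0) = 0, obtenemos x(t) = 2·t^2 - 2·t. Tenemos la posición x(t) = 2·t^2 - 2·t. Sustituyendo t = 1: x(1) = 0.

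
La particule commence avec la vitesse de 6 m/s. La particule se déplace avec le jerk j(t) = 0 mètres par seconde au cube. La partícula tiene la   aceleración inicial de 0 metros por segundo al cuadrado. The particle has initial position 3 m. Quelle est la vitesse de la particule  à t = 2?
Nous devons intégrer notre équation du jerk j(t) = 0 2 fois. La primitive du jerk, avec a(0) = 0, donne l'accélération: a(t) = 0. En prenant ∫a(t)dt et en appliquant v(0) = 6, nous trouvons v(t) = 6. En utilisant v(t) = 6 et en substituant t = 2, nous trouvons v = 6.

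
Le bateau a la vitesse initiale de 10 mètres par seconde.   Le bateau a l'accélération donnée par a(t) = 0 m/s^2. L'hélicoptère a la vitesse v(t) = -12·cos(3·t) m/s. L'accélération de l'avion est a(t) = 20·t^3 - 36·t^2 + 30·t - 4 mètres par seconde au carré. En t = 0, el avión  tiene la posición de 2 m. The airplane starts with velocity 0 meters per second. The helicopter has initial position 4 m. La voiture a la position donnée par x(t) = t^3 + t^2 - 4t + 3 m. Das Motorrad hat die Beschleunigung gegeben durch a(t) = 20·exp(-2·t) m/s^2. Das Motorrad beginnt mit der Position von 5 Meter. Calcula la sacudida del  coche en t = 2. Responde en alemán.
Um dies zu lösen, müssen wir 3 Ableitungen unserer Gleichung für die Position x(t) = t^3 + t^2 - 4·t + 3 nehmen. Die Ableitung von der Position ergibt die Geschwindigkeit: v(t) = 3·t^2 + 2·t - 4. Durch Ableiten von der Geschwindigkeit erhalten wir die Beschleunigung: a(t) = 6·t + 2. Durch Ableiten von der Beschleunigung erhalten wir den Ruck: j(t) = 6. Aus der Gleichung für den Ruck j(t) = 6, setzen wir t = 2 ein und erhalten j = 6.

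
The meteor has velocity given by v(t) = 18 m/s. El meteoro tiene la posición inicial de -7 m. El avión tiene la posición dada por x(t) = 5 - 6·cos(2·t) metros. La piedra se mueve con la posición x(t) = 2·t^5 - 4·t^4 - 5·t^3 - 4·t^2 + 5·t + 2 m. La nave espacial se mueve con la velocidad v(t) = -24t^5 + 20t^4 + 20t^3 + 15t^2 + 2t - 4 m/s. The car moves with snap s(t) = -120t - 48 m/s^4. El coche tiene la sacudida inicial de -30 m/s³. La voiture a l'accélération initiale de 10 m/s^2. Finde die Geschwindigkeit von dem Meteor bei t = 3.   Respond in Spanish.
Tenemos la velocidad v(t) = 18. Sustituyendo t = 3: v(3) = 18.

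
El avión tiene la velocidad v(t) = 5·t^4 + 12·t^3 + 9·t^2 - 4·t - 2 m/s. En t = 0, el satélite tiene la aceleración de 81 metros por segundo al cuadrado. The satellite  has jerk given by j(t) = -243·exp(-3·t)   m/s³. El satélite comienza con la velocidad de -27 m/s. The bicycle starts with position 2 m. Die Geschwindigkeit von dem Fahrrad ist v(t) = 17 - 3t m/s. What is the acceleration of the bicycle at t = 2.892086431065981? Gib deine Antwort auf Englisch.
We must differentiate our velocity equation v(t) = 17 - 3·t 1 time. Differentiating velocity, we get acceleration: a(t) = -3. We have acceleration a(t) = -3. Substituting t = 2.892086431065981: a(2.892086431065981) = -3.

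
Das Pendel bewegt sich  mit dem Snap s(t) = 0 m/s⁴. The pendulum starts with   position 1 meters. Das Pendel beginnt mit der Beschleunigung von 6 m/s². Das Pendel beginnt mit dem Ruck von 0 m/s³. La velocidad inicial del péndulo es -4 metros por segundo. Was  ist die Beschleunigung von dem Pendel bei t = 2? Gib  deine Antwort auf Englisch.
We must find the antiderivative of our snap equation s(t) = 0 2 times. The antiderivative of snap is jerk. Using j(0) = 0, we get j(t) = 0. Finding the antiderivative of j(t) and using a(0) = 6: a(t) = 6. We have acceleration a(t) = 6. Substituting t = 2: a(2) = 6.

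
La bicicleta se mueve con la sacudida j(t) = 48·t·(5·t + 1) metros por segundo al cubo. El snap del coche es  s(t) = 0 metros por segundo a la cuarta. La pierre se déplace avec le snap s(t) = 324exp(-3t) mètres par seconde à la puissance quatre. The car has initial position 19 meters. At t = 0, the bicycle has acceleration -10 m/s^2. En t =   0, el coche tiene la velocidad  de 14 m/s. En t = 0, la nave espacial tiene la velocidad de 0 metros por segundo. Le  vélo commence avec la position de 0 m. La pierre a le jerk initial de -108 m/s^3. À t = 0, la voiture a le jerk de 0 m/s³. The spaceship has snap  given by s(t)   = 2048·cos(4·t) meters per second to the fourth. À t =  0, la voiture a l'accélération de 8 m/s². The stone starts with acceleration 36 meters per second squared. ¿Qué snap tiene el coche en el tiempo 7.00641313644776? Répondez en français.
En utilisant s(t) = 0 et en substituant t = 7.00641313644776, nous trouvons s = 0.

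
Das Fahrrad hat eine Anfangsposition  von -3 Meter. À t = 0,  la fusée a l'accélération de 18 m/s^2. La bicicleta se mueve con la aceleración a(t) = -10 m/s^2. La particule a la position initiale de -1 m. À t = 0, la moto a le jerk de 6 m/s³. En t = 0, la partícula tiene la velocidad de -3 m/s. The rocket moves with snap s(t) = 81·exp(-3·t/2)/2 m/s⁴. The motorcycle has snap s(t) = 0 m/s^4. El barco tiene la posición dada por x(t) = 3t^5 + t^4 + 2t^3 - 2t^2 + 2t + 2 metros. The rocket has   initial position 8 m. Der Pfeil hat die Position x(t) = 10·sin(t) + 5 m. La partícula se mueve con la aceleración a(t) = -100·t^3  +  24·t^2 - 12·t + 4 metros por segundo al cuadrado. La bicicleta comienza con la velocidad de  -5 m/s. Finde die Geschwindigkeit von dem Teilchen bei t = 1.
Wir müssen das Integral unserer Gleichung für die Beschleunigung a(t) = -100·t^3 + 24·t^2 - 12·t + 4 1-mal finden. Durch Integration von der Beschleunigung und Verwendung der Anfangsbedingung v(0) = -3, erhalten wir v(t) = -25·t^4 + 8·t^3 - 6·t^2 + 4·t - 3. Mit v(t) = -25·t^4 + 8·t^3 - 6·t^2 + 4·t - 3 und Einsetzen von t = 1, finden wir v = -22.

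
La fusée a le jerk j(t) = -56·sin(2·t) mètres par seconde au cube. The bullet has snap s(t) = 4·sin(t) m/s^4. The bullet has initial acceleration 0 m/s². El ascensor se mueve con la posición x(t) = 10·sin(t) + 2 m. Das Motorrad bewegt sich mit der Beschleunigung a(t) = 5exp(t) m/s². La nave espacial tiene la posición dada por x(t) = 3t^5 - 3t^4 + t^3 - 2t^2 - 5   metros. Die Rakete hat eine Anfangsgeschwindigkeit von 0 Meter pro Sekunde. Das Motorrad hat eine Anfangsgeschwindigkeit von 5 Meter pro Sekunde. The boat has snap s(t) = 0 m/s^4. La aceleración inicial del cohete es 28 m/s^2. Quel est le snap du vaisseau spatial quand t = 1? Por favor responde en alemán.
Ausgehend von der Position x(t) = 3·t^5 - 3·t^4 + t^3 - 2·t^2 - 5, nehmen wir 4 Ableitungen. Die Ableitung von der Position ergibt die Geschwindigkeit: v(t) = 15·t^4 - 12·t^3 + 3·t^2 - 4·t. Durch Ableiten von der Geschwindigkeit erhalten wir die Beschleunigung: a(t) = 60·t^3 - 36·t^2 + 6·t - 4. Die Ableitung von der Beschleunigung ergibt den Ruck: j(t) = 180·t^2 - 72·t + 6. Durch Ableiten von dem Ruck erhalten wir den Snap: s(t) = 360·t - 72. Aus der Gleichung für den Snap s(t) = 360·t - 72, setzen wir t = 1 ein und erhalten s = 288.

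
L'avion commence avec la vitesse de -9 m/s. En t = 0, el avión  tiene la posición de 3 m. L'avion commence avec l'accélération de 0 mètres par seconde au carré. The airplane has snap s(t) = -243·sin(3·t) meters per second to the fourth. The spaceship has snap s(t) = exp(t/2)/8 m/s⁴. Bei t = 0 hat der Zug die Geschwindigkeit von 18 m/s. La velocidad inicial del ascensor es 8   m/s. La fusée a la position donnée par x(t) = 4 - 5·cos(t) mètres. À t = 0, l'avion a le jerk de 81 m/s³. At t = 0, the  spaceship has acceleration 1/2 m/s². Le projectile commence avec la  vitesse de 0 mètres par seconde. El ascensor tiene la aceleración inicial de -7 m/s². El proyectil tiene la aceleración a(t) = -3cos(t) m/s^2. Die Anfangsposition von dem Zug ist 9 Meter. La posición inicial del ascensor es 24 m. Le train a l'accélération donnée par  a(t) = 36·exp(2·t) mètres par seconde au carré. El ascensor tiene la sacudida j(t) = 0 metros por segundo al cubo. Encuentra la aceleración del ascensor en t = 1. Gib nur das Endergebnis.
La aceleración en t = 1 es a = -7.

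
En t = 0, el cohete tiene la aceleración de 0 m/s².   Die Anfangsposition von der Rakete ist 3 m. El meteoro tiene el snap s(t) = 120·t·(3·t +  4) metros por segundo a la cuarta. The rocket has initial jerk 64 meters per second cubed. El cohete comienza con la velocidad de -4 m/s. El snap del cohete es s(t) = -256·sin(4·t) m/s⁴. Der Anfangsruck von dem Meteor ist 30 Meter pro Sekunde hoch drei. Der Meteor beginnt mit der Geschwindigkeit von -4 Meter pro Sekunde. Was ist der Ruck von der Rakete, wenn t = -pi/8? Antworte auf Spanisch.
Partiendo del snap s(t) = -256·sin(4·t), tomamos 1 integral. La integral del snap es la sacudida. Usando j(0) = 64, obtenemos j(t) = 64·cos(4·t). De la ecuación de la sacudida j(t) = 64·cos(4·t), sustituimos t = -pi/8 para obtener j = 0.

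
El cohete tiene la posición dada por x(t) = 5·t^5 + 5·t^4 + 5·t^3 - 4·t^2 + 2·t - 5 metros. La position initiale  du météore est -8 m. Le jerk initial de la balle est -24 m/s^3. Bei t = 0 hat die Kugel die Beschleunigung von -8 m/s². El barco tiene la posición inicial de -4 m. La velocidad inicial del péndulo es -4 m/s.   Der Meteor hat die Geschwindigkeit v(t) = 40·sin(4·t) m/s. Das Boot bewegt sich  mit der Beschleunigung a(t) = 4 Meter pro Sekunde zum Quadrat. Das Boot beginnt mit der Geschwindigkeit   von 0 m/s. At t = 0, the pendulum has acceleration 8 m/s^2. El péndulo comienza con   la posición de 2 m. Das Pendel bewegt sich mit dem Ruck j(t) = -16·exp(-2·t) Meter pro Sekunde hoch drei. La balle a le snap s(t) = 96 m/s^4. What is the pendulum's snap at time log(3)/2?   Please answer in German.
Ausgehend von dem Ruck j(t) = -16·exp(-2·t), nehmen wir 1 Ableitung. Mit d/dt von j(t) finden wir s(t) = 32·exp(-2·t). Wir haben den Snap s(t) = 32·exp(-2·t). Durch Einsetzen von t = log(3)/2: s(log(3)/2) = 32/3.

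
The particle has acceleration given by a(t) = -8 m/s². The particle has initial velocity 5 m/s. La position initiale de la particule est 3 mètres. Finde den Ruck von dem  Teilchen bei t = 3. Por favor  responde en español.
Debemos derivar nuestra ecuación de la aceleración a(t) = -8 1 vez. La derivada de la aceleración da la sacudida: j(t) = 0. Tenemos la sacudida j(t) = 0. Sustituyendo t = 3: j(3) = 0.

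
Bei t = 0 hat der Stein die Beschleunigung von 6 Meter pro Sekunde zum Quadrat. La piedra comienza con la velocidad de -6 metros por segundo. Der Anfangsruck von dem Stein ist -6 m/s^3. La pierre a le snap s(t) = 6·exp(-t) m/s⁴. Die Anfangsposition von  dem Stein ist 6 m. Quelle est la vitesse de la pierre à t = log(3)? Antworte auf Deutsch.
Um dies zu lösen, müssen wir 3 Integrale unserer Gleichung für den Snap s(t) = 6·exp(-t) finden. Die Stammfunktion von dem Snap ist der Ruck. Mit j(0) = -6 erhalten wir j(t) = -6·exp(-t). Die Stammfunktion von dem Ruck ist die Beschleunigung. Mit a(0) = 6 erhalten wir a(t) = 6·exp(-t). Durch Integration von der Beschleunigung und Verwendung der Anfangsbedingung v(0) = -6, erhalten wir v(t) = -6·exp(-t). Aus der Gleichung für die Geschwindigkeit v(t) = -6·exp(-t), setzen wir t = log(3) ein und erhalten v = -2.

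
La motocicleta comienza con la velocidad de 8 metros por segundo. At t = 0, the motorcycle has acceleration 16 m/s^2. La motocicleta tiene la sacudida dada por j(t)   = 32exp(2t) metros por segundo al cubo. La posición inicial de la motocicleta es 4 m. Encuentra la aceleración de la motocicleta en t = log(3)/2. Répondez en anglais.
To solve this, we need to take 1 integral of our jerk equation j(t) = 32·exp(2·t). Taking ∫j(t)dt and applying a(0) = 16, we find a(t) = 16·exp(2·t). Using a(t) = 16·exp(2·t) and substituting t = log(3)/2, we find a = 48.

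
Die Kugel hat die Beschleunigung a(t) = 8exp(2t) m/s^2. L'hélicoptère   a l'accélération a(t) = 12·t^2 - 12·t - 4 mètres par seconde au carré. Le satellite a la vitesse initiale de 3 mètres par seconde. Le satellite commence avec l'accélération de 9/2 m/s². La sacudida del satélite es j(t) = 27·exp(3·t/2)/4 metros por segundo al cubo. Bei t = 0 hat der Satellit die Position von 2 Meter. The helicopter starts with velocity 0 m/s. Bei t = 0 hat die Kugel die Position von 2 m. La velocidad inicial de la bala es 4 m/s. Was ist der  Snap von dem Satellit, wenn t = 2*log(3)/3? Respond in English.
We must differentiate our jerk equation j(t) = 27·exp(3·t/2)/4 1 time. Differentiating jerk, we get snap: s(t) = 81·exp(3·t/2)/8. From the given snap equation s(t) = 81·exp(3·t/2)/8, we substitute t = 2*log(3)/3 to get s = 243/8.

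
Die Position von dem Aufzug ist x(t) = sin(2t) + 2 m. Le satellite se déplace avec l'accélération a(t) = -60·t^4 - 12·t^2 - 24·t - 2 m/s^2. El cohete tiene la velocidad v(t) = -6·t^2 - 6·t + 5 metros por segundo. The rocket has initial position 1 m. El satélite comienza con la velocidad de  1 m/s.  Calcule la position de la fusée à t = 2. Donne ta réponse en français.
Nous devons intégrer notre équation de la vitesse v(t) = -6·t^2 - 6·t + 5 1 fois. En intégrant la vitesse et en utilisant la condition initiale x(0) = 1, nous obtenons x(t) = -2·t^3 - 3·t^2 + 5·t + 1. De l'équation de la position x(t) = -2·t^3 - 3·t^2 + 5·t + 1, nous substituons t = 2 pour obtenir x = -17.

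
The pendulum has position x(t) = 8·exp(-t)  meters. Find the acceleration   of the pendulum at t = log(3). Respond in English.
To solve this, we need to take 2 derivatives of our position equation x(t) = 8·exp(-t). Taking d/dt of x(t), we find v(t) = -8·exp(-t). The derivative of velocity gives acceleration: a(t) = 8·exp(-t). Using a(t) = 8·exp(-t) and substituting t = log(3), we find a = 8/3.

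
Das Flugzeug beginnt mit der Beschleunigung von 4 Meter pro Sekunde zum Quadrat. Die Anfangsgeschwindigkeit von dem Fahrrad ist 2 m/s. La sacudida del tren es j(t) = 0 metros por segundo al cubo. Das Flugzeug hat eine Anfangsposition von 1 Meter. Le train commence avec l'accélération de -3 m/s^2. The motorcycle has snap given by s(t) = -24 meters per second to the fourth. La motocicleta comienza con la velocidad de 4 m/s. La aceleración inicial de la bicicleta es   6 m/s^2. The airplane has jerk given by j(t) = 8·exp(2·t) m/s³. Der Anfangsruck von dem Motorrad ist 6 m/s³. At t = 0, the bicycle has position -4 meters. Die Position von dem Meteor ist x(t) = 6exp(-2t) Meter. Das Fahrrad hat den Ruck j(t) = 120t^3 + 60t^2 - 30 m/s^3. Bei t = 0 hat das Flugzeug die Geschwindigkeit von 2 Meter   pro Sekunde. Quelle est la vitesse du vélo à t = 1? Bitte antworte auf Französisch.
Pour résoudre ceci, nous devons prendre 2 primitives de notre équation du jerk j(t) = 120·t^3 + 60·t^2 - 30. La primitive du jerk, avec a(0) = 6, donne l'accélération: a(t) = 30·t^4 + 20·t^3 - 30·t + 6. L'intégrale de l'accélération est la vitesse. En utilisant v(0) = 2, nous obtenons v(t) = 6·t^5 + 5·t^4 - 15·t^2 + 6·t + 2. Nous avons la vitesse v(t) = 6·t^5 + 5·t^4 - 15·t^2 + 6·t + 2. En substituant t = 1: v(1) = 4.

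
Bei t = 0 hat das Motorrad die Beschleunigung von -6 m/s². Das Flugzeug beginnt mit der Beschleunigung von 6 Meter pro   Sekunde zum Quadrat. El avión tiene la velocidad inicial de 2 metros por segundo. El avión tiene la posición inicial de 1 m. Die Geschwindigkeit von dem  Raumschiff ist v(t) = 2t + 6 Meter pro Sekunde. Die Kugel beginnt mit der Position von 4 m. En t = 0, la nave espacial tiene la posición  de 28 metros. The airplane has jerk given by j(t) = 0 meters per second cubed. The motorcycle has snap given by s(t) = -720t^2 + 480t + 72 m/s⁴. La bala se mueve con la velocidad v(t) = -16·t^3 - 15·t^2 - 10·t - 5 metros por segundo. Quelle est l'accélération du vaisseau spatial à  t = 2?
En partant de la vitesse v(t) = 2·t + 6, nous prenons 1 dérivée. En dérivant la vitesse, nous obtenons l'accélération: a(t) = 2. En utilisant a(t) = 2 et en substituant t = 2, nous trouvons a = 2.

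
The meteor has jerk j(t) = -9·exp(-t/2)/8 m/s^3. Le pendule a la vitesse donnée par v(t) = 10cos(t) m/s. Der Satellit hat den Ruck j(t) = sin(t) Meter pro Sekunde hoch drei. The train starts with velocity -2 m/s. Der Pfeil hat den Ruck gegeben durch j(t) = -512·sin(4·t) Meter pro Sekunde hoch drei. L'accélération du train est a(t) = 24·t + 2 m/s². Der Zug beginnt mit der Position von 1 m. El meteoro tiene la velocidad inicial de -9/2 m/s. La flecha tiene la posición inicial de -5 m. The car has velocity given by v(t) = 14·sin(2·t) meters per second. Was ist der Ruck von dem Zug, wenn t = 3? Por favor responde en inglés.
We must differentiate our acceleration equation a(t) = 24·t + 2 1 time. Differentiating acceleration, we get jerk: j(t) = 24. From the given jerk equation j(t) = 24, we substitute t = 3 to get j = 24.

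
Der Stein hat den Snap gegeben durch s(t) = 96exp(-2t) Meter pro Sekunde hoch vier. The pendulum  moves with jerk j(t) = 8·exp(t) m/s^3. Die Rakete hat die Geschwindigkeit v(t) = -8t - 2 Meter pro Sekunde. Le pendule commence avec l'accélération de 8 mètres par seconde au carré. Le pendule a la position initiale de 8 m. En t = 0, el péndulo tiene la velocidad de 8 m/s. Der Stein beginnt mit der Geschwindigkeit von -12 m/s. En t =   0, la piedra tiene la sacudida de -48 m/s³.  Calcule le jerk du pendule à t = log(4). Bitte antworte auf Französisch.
Nous avons le jerk j(t) = 8·exp(t). En substituant t = log(4): j(log(4)) = 32.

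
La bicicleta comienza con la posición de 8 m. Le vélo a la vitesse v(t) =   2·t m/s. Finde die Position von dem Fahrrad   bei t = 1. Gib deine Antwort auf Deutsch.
Wir müssen das Integral unserer Gleichung für die Geschwindigkeit v(t) = 2·t 1-mal finden. Das Integral von der Geschwindigkeit, mit x(0) = 8, ergibt die Position: x(t) = t^2 + 8. Aus der Gleichung für die Position x(t) = t^2 + 8, setzen wir t = 1 ein und erhalten x = 9.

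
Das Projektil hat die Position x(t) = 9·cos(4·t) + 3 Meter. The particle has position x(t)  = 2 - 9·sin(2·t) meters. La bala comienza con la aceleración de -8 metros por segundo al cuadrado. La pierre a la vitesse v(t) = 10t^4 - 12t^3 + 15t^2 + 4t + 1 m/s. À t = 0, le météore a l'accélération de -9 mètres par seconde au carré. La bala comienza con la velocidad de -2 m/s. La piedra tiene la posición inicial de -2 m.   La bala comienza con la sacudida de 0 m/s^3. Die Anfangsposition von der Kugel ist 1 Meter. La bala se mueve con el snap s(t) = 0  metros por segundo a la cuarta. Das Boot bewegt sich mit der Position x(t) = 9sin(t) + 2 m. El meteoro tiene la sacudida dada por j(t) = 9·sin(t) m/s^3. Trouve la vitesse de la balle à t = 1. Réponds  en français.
Nous devons intégrer notre équation du snap s(t) = 0 3 fois. La primitive du snap est le jerk. En utilisant j(0) = 0, nous obtenons j(t) = 0. En intégrant le jerk et en utilisant la condition initiale a(0) = -8, nous obtenons a(t) = -8. L'intégrale de l'accélération, avec v(0) = -2, donne la vitesse: v(t) = -8·t - 2. En utilisant v(t) = -8·t - 2 et en substituant t = 1, nous trouvons v = -10.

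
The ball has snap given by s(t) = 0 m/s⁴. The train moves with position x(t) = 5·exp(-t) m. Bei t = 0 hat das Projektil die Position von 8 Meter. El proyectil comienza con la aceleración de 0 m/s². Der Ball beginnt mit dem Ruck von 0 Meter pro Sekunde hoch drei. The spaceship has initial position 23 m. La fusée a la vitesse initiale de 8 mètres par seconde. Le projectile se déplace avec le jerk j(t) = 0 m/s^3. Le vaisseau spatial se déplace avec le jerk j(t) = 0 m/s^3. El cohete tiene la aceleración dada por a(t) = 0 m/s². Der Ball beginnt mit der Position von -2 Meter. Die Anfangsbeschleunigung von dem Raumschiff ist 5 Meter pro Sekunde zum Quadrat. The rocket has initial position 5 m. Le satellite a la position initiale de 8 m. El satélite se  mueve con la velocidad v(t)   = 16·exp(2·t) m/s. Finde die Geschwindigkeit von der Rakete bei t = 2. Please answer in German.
Wir müssen das Integral unserer Gleichung für die Beschleunigung a(t) = 0 1-mal finden. Durch Integration von der Beschleunigung und Verwendung der Anfangsbedingung v(0) = 8, erhalten wir v(t) = 8. Aus der Gleichung für die Geschwindigkeit v(t) = 8, setzen wir t = 2 ein und erhalten v = 8.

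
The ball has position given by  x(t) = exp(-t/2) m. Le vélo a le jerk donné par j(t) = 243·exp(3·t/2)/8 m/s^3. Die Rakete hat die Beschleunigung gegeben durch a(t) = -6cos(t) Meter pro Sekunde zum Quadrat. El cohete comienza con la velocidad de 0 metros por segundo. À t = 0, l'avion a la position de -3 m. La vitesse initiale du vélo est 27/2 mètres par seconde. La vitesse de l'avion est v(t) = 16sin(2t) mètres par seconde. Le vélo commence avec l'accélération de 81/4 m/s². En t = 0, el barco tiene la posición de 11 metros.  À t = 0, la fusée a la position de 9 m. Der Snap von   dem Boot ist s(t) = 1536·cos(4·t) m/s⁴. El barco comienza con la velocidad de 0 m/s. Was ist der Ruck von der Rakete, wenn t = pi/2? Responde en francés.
Pour résoudre ceci, nous devons prendre 1 dérivée de notre équation de l'accélération a(t) = -6·cos(t). La dérivée de l'accélération donne le jerk: j(t) = 6·sin(t). Nous avons le jerk j(t) = 6·sin(t). En substituant t = pi/2: j(pi/2) = 6.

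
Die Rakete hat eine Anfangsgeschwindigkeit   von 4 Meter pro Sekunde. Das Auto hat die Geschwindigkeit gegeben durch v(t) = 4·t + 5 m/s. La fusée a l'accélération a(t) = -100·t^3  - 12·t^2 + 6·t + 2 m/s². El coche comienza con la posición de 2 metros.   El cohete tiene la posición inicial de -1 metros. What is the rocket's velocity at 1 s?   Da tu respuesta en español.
Debemos encontrar la antiderivada de nuestra ecuación de la aceleración a(t) = -100·t^3 - 12·t^2 + 6·t + 2 1 vez. La integral de la aceleración, con v(0) = 4, da la velocidad: v(t) = -25·t^4 - 4·t^3 + 3·t^2 + 2·t + 4. De la ecuación de la velocidad v(t) = -25·t^4 - 4·t^3 + 3·t^2 + 2·t + 4, sustituimos t = 1 para obtener v = -20.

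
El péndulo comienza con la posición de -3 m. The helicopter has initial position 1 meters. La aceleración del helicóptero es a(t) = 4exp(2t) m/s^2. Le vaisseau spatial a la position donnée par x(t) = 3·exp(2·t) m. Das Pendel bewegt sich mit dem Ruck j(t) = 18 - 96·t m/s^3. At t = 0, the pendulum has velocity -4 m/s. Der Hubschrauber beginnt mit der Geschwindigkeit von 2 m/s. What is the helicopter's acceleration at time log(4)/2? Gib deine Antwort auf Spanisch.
Usando a(t) = 4·exp(2·t) y sustituyendo t = log(4)/2, encontramos a = 16.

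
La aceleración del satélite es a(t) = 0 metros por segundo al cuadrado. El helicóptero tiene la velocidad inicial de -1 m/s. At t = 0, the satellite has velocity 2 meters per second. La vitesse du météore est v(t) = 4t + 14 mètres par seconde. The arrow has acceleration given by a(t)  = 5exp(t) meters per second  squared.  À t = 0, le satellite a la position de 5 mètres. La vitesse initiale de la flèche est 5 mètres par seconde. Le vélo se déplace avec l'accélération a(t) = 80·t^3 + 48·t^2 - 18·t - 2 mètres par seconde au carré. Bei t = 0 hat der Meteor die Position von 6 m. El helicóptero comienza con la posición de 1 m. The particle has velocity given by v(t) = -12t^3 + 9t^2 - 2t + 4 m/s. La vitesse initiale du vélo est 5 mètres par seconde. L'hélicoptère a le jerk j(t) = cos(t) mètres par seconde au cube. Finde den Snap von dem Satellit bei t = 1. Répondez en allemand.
Um dies zu lösen, müssen wir 2 Ableitungen unserer Gleichung für die Beschleunigung a(t) = 0 nehmen. Die Ableitung von der Beschleunigung ergibt den Ruck: j(t) = 0. Die Ableitung von dem Ruck ergibt den Snap: s(t) = 0. Aus der Gleichung für den Snap s(t) = 0, setzen wir t = 1 ein und erhalten s = 0.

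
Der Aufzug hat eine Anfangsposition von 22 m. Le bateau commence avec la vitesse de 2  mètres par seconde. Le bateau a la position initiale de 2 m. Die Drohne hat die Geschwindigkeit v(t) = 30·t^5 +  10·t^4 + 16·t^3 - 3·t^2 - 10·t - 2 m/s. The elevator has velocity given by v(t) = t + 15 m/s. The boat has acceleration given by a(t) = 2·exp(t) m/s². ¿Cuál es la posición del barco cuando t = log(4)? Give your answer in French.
En partant de l'accélération a(t) = 2·exp(t), nous prenons 2 intégrales. En prenant ∫a(t)dt et en appliquant v(0) = 2, nous trouvons v(t) = 2·exp(t). En prenant ∫v(t)dt et en appliquant x(0) = 2, nous trouvons x(t) = 2·exp(t). En utilisant x(t) = 2·exp(t) et en substituant t = log(4), nous trouvons x = 8.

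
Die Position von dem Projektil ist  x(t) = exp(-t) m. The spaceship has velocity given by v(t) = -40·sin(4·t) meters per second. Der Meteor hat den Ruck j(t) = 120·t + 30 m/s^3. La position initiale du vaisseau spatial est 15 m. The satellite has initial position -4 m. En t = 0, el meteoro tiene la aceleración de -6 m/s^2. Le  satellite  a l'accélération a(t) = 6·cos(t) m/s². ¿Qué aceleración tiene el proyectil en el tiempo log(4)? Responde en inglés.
Starting from position x(t) = exp(-t), we take 2 derivatives. The derivative of position gives velocity: v(t) = -exp(-t). Differentiating velocity, we get acceleration: a(t) = exp(-t). We have acceleration a(t) = exp(-t). Substituting t = log(4): a(log(4)) = 1/4.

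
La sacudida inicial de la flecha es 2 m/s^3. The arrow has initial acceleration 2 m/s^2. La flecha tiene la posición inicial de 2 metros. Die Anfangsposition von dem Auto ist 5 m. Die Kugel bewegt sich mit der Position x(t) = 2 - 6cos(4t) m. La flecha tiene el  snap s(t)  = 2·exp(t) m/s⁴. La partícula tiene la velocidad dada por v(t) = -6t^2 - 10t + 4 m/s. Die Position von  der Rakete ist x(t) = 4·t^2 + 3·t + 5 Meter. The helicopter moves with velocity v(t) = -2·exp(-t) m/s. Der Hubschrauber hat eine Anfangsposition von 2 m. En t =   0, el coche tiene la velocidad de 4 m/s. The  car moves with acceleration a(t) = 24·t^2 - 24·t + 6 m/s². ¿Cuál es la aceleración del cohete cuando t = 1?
Debemos derivar nuestra ecuación de la posición x(t) = 4·t^2 + 3·t + 5 2 veces. Tomando d/dt de x(t), encontramos v(t) = 8·t + 3. Tomando d/dt de v(t), encontramos a(t) = 8. Usando a(t) = 8 y sustituyendo t = 1, encontramos a = 8.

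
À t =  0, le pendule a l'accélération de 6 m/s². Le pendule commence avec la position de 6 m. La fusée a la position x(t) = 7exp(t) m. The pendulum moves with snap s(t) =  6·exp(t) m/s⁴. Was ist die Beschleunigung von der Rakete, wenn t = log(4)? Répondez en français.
Nous devons dériver notre équation de la position x(t) = 7·exp(t) 2 fois. En prenant d/dt de x(t), nous trouvons v(t) = 7·exp(t). La dérivée de la vitesse donne l'accélération: a(t) = 7·exp(t). En utilisant a(t) = 7·exp(t) et en substituant t = log(4), nous trouvons a = 28.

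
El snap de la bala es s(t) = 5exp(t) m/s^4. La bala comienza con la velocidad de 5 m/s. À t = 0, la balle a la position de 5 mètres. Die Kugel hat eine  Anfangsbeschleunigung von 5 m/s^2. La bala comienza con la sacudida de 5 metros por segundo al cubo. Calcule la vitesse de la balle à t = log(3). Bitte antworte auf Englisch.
Starting from snap s(t) = 5·exp(t), we take 3 integrals. Integrating snap and using the initial condition j(0) = 5, we get j(t) = 5·exp(t). Finding the integral of j(t) and using a(0) = 5: a(t) = 5·exp(t). Finding the antiderivative of a(t) and using v(0) = 5: v(t) = 5·exp(t). Using v(t) = 5·exp(t) and substituting t = log(3), we find v = 15.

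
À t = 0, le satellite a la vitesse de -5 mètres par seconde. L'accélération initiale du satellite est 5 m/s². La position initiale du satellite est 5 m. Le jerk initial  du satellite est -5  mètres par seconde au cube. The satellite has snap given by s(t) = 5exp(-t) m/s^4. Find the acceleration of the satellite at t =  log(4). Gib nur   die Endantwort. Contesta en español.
La respuesta es 5/4.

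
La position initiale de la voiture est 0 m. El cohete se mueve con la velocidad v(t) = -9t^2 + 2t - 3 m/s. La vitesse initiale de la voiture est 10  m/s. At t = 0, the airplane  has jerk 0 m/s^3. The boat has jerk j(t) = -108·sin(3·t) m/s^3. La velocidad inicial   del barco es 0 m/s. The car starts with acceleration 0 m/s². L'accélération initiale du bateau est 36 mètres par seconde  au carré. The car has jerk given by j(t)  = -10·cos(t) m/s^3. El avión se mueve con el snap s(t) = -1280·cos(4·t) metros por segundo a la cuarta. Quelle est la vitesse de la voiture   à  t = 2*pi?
En partant du jerk j(t) = -10·cos(t), nous prenons 2 intégrales. En prenant ∫j(t)dt et en appliquant a(0) = 0, nous trouvons a(t) = -10·sin(t). En intégrant l'accélération et en utilisant la condition initiale v(0) = 10, nous obtenons v(t) = 10·cos(t). Nous avons la vitesse v(t) = 10·cos(t). En substituant t = 2*pi: v(2*pi) = 10.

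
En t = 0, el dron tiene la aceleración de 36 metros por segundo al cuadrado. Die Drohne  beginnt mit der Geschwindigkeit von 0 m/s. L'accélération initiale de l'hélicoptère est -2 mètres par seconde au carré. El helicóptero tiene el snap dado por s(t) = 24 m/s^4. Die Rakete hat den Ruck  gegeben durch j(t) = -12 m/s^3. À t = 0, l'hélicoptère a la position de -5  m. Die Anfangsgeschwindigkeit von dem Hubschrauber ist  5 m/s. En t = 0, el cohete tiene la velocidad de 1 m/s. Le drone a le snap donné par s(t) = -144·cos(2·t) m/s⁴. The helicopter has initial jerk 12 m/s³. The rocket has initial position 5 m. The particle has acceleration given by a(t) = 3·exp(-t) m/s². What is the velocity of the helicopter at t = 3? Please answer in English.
We must find the integral of our snap equation s(t) = 24 3 times. The integral of snap, with j(0) = 12, gives jerk: j(t) = 24·t + 12. The antiderivative of jerk, with a(0) = -2, gives acceleration: a(t) = 12·t^2 + 12·t - 2. Integrating acceleration and using the initial condition v(0) = 5, we get v(t) = 4·t^3 + 6·t^2 - 2·t + 5. From the given velocity equation v(t) = 4·t^3 + 6·t^2 - 2·t + 5, we substitute t = 3 to get v = 161.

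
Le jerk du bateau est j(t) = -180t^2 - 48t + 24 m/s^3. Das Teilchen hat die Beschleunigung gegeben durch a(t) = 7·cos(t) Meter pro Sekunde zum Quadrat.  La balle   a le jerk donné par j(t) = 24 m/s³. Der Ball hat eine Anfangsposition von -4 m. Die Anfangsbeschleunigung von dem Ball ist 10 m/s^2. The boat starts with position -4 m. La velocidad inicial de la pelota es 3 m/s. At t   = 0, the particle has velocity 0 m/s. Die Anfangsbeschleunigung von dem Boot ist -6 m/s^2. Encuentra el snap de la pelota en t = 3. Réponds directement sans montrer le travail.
La respuesta es 0.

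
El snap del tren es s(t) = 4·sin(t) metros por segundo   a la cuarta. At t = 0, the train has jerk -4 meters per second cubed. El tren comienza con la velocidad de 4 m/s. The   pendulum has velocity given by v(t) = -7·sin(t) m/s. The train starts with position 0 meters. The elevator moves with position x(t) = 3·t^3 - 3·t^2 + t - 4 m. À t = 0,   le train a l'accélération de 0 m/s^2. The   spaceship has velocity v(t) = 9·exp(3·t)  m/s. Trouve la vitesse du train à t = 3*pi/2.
Nous devons intégrer notre équation du snap s(t) = 4·sin(t) 3 fois. L'intégrale du snap est le jerk. En utilisant j(0) = -4, nous obtenons j(t) = -4·cos(t). L'intégrale du jerk, avec a(0) = 0, donne l'accélération: a(t) = -4·sin(t). En prenant ∫a(t)dt et en appliquant v(0) = 4, nous trouvons v(t) = 4·cos(t). En utilisant v(t) = 4·cos(t) et en substituant t = 3*pi/2, nous trouvons v = 0.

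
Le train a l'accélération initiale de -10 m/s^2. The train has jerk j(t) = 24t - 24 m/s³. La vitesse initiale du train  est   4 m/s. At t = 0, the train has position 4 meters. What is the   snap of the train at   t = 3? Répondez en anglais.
To solve this, we need to take 1 derivative of our jerk equation j(t) = 24·t - 24. Differentiating jerk, we get snap: s(t) = 24. We have snap s(t) = 24. Substituting t = 3: s(3) = 24.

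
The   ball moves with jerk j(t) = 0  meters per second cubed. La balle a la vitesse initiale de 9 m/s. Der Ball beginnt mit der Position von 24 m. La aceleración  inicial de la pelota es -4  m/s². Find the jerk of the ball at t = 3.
From the given jerk equation j(t) = 0, we substitute t = 3 to get j = 0.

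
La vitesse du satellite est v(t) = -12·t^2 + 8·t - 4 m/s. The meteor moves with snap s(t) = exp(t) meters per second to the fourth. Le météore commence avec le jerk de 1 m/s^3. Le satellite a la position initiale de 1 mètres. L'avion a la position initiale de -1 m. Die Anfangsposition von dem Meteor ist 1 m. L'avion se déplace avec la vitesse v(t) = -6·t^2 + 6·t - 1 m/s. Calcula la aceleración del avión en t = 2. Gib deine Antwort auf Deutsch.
Ausgehend von der Geschwindigkeit v(t) = -6·t^2 + 6·t - 1, nehmen wir 1 Ableitung. Durch Ableiten von der Geschwindigkeit erhalten wir die Beschleunigung: a(t) = 6 - 12·t. Mit a(t) = 6 - 12·t und Einsetzen von t = 2, finden wir a = -18.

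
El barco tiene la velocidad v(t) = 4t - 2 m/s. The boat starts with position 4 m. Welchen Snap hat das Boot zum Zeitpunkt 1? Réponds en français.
Pour résoudre ceci, nous devons prendre 3 dérivées de notre équation de la vitesse v(t) = 4·t - 2. La dérivée de la vitesse donne l'accélération: a(t) = 4. En prenant d/dt de a(t), nous trouvons j(t) = 0. En dérivant le jerk, nous obtenons le snap: s(t) = 0. Nous avons le snap s(t) = 0. En substituant t = 1: s(1) = 0.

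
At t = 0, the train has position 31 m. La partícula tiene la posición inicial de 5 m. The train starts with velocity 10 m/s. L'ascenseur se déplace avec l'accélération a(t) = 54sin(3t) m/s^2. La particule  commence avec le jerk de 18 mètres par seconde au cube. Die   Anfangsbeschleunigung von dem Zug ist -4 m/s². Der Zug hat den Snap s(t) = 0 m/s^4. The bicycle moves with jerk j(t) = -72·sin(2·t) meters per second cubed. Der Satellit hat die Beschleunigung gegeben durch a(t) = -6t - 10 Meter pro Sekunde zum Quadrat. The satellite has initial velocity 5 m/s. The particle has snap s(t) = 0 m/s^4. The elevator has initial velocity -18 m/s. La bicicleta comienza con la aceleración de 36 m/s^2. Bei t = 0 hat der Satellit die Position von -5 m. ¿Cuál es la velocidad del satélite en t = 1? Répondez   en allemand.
Wir müssen unsere Gleichung für die Beschleunigung a(t) = -6·t - 10 1-mal integrieren. Die Stammfunktion von der Beschleunigung, mit v(0) = 5, ergibt die Geschwindigkeit: v(t) = -3·t^2 - 10·t + 5. Aus der Gleichung für die Geschwindigkeit v(t) = -3·t^2 - 10·t + 5, setzen wir t = 1 ein und erhalten v = -8.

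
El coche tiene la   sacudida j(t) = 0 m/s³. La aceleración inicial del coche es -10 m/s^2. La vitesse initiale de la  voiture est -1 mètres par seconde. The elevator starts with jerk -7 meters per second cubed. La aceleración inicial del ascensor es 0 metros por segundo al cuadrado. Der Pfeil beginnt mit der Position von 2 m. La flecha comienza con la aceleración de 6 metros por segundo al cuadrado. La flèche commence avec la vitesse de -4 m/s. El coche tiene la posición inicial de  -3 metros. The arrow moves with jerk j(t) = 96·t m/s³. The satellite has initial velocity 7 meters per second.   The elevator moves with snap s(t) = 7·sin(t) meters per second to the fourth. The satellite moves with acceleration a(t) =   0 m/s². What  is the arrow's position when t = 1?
To solve this, we need to take 3 antiderivatives of our jerk equation j(t) = 96·t. Finding the antiderivative of j(t) and using a(0) = 6: a(t) = 48·t^2 + 6. Integrating acceleration and using the initial condition v(0) = -4, we get v(t) = 16·t^3 + 6·t - 4. The integral of velocity, with x(0) = 2, gives position: x(t) = 4·t^4 + 3·t^2 - 4·t + 2. From the given position equation x(t) = 4·t^4 + 3·t^2 - 4·t + 2, we substitute t = 1 to get x = 5.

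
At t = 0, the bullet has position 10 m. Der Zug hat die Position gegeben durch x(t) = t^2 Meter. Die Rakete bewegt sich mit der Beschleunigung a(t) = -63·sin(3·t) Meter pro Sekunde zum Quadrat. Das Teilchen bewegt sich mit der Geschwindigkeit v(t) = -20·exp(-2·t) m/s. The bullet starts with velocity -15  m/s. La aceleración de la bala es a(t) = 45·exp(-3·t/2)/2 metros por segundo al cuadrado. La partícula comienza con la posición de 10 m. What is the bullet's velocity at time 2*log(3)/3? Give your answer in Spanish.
Necesitamos integrar nuestra ecuación de la aceleración a(t) = 45·exp(-3·t/2)/2 1 vez. Integrando la aceleración y usando la condición inicial v(0) = -15, obtenemos v(t) = -15·exp(-3·t/2). De la ecuación de la velocidad v(t) = -15·exp(-3·t/2), sustituimos t = 2*log(3)/3 para obtener v = -5.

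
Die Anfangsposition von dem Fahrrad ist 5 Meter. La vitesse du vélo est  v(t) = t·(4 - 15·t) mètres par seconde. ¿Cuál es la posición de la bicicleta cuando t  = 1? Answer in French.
Nous devons intégrer notre équation de la vitesse v(t) = t·(4 - 15·t) 1 fois. L'intégrale de la vitesse, avec x(0) = 5, donne la position: x(t) = -5·t^3 + 2·t^2 + 5. De l'équation de la position x(t) = -5·t^3 + 2·t^2 + 5, nous substituons t = 1 pour obtenir x = 2.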